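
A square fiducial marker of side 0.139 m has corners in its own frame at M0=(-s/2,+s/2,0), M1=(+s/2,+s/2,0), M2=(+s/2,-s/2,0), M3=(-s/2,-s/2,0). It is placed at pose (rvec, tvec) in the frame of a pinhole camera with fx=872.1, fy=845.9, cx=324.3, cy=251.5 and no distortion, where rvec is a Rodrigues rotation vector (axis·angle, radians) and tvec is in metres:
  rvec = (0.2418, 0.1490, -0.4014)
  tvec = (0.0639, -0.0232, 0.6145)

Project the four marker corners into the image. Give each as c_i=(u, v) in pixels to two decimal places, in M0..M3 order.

Intrinsics K: fx=872.1, fy=845.9, cx=324.3, cy=251.5
Marker side s = 0.139 m; corners in marker frame (Z=0):
  M0 = (-0.0695, +0.0695, 0)
  M1 = (+0.0695, +0.0695, 0)
  M2 = (+0.0695, -0.0695, 0)
  M3 = (-0.0695, -0.0695, 0)
rvec = (0.2418, 0.1490, -0.4014), |rvec| = θ = 0.49172 rad = 28.174°
Rodrigues: sinθ=0.47214, 1−cosθ=0.11848; R = I + sinθ·[k]× + (1−cosθ)·[k]×²:
    [+0.91017 +0.40307 +0.09551]
    [-0.36776 +0.89240 -0.26148]
    [-0.19063 +0.20287 +0.96047]
t = (0.0639, -0.0232, 0.6145) m
M0: Pc = R·M0+t = (+0.02866, +0.06438, +0.64185); u = 872.1·(+0.02866)/0.64185 + 324.3 = 363.2368, v = 845.9·(+0.06438)/0.64185 + 251.5 = 336.3492
M1: Pc = R·M1+t = (+0.15517, +0.01326, +0.61535); u = 872.1·(+0.15517)/0.61535 + 324.3 = 544.2138, v = 845.9·(+0.01326)/0.61535 + 251.5 = 269.7310
M2: Pc = R·M2+t = (+0.09914, -0.11078, +0.58715); u = 872.1·(+0.09914)/0.58715 + 324.3 = 471.5580, v = 845.9·(-0.11078)/0.58715 + 251.5 = 91.8991
M3: Pc = R·M3+t = (-0.02737, -0.05966, +0.61365); u = 872.1·(-0.02737)/0.61365 + 324.3 = 285.4020, v = 845.9·(-0.05966)/0.61365 + 251.5 = 169.2572

c0=(363.24, 336.35) c1=(544.21, 269.73) c2=(471.56, 91.90) c3=(285.40, 169.26)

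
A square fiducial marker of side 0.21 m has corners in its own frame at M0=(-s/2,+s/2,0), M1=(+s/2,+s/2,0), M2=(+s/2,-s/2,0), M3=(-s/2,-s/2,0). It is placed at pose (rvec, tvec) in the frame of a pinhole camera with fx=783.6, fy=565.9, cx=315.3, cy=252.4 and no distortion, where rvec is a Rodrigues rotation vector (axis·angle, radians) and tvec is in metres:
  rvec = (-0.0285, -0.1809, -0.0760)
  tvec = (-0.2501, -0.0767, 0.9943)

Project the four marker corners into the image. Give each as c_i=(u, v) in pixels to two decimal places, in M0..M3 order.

Intrinsics K: fx=783.6, fy=565.9, cx=315.3, cy=252.4
Marker side s = 0.21 m; corners in marker frame (Z=0):
  M0 = (-0.1050, +0.1050, 0)
  M1 = (+0.1050, +0.1050, 0)
  M2 = (+0.1050, -0.1050, 0)
  M3 = (-0.1050, -0.1050, 0)
rvec = (-0.0285, -0.1809, -0.0760), |rvec| = θ = 0.19828 rad = 11.360°
Rodrigues: sinθ=0.19698, 1−cosθ=0.01959; R = I + sinθ·[k]× + (1−cosθ)·[k]×²:
    [+0.98081 +0.07807 -0.17864]
    [-0.07293 +0.99672 +0.03517]
    [+0.18080 -0.02146 +0.98329]
t = (-0.2501, -0.0767, 0.9943) m
M0: Pc = R·M0+t = (-0.34489, +0.03561, +0.97306); u = 783.6·(-0.34489)/0.97306 + 315.3 = 37.5646, v = 565.9·(+0.03561)/0.97306 + 252.4 = 273.1115
M1: Pc = R·M1+t = (-0.13892, +0.02030, +1.01103); u = 783.6·(-0.13892)/1.01103 + 315.3 = 207.6322, v = 565.9·(+0.02030)/1.01103 + 252.4 = 263.7609
M2: Pc = R·M2+t = (-0.15531, -0.18901, +1.01554); u = 783.6·(-0.15531)/1.01554 + 315.3 = 195.4593, v = 565.9·(-0.18901)/1.01554 + 252.4 = 147.0739
M3: Pc = R·M3+t = (-0.36128, -0.17370, +0.97757); u = 783.6·(-0.36128)/0.97757 + 315.3 = 25.7030, v = 565.9·(-0.17370)/0.97757 + 252.4 = 151.8494

c0=(37.56, 273.11) c1=(207.63, 263.76) c2=(195.46, 147.07) c3=(25.70, 151.85)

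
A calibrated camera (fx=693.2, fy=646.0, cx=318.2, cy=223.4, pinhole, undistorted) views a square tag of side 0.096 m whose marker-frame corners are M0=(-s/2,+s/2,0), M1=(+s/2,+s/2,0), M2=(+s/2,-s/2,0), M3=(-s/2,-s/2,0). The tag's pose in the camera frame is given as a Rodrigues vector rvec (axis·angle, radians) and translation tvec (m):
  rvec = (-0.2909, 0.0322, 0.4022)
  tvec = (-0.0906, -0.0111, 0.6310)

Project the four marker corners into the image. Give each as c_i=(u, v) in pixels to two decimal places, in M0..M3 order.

Intrinsics K: fx=693.2, fy=646.0, cx=318.2, cy=223.4
Marker side s = 0.096 m; corners in marker frame (Z=0):
  M0 = (-0.0480, +0.0480, 0)
  M1 = (+0.0480, +0.0480, 0)
  M2 = (+0.0480, -0.0480, 0)
  M3 = (-0.0480, -0.0480, 0)
rvec = (-0.2909, 0.0322, 0.4022), |rvec| = θ = 0.49742 rad = 28.500°
Rodrigues: sinθ=0.47716, 1−cosθ=0.12118; R = I + sinθ·[k]× + (1−cosθ)·[k]×²:
    [+0.92026 -0.39041 -0.02642]
    [+0.38123 +0.87933 +0.28539]
    [-0.08819 -0.27271 +0.95805]
t = (-0.0906, -0.0111, 0.6310) m
M0: Pc = R·M0+t = (-0.15351, +0.01281, +0.62214); u = 693.2·(-0.15351)/0.62214 + 318.2 = 147.1548, v = 646.0·(+0.01281)/0.62214 + 223.4 = 236.6997
M1: Pc = R·M1+t = (-0.06517, +0.04941, +0.61368); u = 693.2·(-0.06517)/0.61368 + 318.2 = 244.5885, v = 646.0·(+0.04941)/0.61368 + 223.4 = 275.4090
M2: Pc = R·M2+t = (-0.02769, -0.03501, +0.63986); u = 693.2·(-0.02769)/0.63986 + 318.2 = 288.2039, v = 646.0·(-0.03501)/0.63986 + 223.4 = 188.0553
M3: Pc = R·M3+t = (-0.11603, -0.07161, +0.64832); u = 693.2·(-0.11603)/0.64832 + 318.2 = 194.1350, v = 646.0·(-0.07161)/0.64832 + 223.4 = 152.0499

c0=(147.15, 236.70) c1=(244.59, 275.41) c2=(288.20, 188.06) c3=(194.14, 152.05)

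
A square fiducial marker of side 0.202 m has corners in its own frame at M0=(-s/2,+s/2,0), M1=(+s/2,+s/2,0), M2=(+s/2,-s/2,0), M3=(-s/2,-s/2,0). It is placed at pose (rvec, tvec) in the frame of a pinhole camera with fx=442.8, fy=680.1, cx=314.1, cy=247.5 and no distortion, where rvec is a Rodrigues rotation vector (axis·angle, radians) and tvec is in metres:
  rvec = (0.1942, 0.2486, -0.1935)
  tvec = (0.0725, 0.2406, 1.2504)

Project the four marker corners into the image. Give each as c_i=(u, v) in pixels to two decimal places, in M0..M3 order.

Intrinsics K: fx=442.8, fy=680.1, cx=314.1, cy=247.5
Marker side s = 0.202 m; corners in marker frame (Z=0):
  M0 = (-0.1010, +0.1010, 0)
  M1 = (+0.1010, +0.1010, 0)
  M2 = (+0.1010, -0.1010, 0)
  M3 = (-0.1010, -0.1010, 0)
rvec = (0.1942, 0.2486, -0.1935), |rvec| = θ = 0.37008 rad = 21.204°
Rodrigues: sinθ=0.36169, 1−cosθ=0.06770; R = I + sinθ·[k]× + (1−cosθ)·[k]×²:
    [+0.95094 +0.21298 +0.22439]
    [-0.16525 +0.96285 -0.21358]
    [-0.26154 +0.16602 +0.95081]
t = (0.0725, 0.2406, 1.2504) m
M0: Pc = R·M0+t = (-0.00203, +0.35454, +1.29358); u = 442.8·(-0.00203)/1.29358 + 314.1 = 313.4036, v = 680.1·(+0.35454)/1.29358 + 247.5 = 433.8979
M1: Pc = R·M1+t = (+0.19006, +0.32116, +1.24075); u = 442.8·(+0.19006)/1.24075 + 314.1 = 381.9272, v = 680.1·(+0.32116)/1.24075 + 247.5 = 423.5378
M2: Pc = R·M2+t = (+0.14703, +0.12666, +1.20722); u = 442.8·(+0.14703)/1.20722 + 314.1 = 368.0313, v = 680.1·(+0.12666)/1.20722 + 247.5 = 318.8567
M3: Pc = R·M3+t = (-0.04506, +0.16004, +1.26005); u = 442.8·(-0.04506)/1.26005 + 314.1 = 298.2667, v = 680.1·(+0.16004)/1.26005 + 247.5 = 333.8815

c0=(313.40, 433.90) c1=(381.93, 423.54) c2=(368.03, 318.86) c3=(298.27, 333.88)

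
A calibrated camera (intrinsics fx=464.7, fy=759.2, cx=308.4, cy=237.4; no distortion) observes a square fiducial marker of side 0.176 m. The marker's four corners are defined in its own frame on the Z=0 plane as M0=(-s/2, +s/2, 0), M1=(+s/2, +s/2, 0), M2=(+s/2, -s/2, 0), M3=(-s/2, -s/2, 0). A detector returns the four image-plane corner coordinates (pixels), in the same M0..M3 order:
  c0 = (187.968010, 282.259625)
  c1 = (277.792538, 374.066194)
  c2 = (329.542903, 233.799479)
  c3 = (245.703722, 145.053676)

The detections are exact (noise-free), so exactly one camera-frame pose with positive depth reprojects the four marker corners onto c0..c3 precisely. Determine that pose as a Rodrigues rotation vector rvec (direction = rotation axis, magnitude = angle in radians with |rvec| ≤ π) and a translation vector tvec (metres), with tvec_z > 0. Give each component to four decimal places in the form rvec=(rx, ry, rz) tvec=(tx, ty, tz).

Intrinsics K: fx=464.7, fy=759.2, cx=308.4, cy=237.4
Marker side s = 0.176 m; corners in marker frame (Z=0):
  M0 = (-0.0880, +0.0880, 0)
  M1 = (+0.0880, +0.0880, 0)
  M2 = (+0.0880, -0.0880, 0)
  M3 = (-0.0880, -0.0880, 0)
Detected image corners:
  c0 = (187.968010, 282.259625) px
  c1 = (277.792538, 374.066194) px
  c2 = (329.542903, 233.799479) px
  c3 = (245.703722, 145.053676) px
Planar DLT: solve 8×8 A·h = b for H (H[2,2]=1):
  H  [+516.76138 -397.76362 +261.40655]
  H  [+536.44167 +701.97014 +257.12210]
  H  [+0.09183 -0.33376 +1.00000]
B = K⁻¹H; ‖b₁‖=1.254089, ‖b₂‖=1.254089; λ = 2/(‖b₁‖+‖b₂‖) = 0.797392, sign → tz>0 ⇒ λ=+0.797392
r₁ = λ·B[:,0] = (+0.83813,+0.54053,+0.07322); r₂ = λ·B[:,1] = (-0.50591,+0.82050,-0.26614)
r₃ = r₁×r₂ = (-0.20393,+0.18601,+0.96115); SVD([r₁ r₂ r₃]) → R = UVᵀ:
  R  [+0.83813 -0.50591 -0.20393]
  R  [+0.54053 +0.82050 +0.18601]
  R  [+0.07322 -0.26614 +0.96115]
t = (-0.08064, +0.02071, +0.79739) m
tr R = 2.619785; θ = arccos((tr R − 1)/2) = 0.626827 rad = 35.915°
axis k = ((R−Rᵀ)₃₂, (R−Rᵀ)₁₃, (R−Rᵀ)₂₁) / (2 sinθ) = (-0.385412, -0.236247, +0.891989)
rvec = θ·k = (-0.241587, -0.148086, +0.559123)

rvec=(-0.2416, -0.1481, 0.5591) tvec=(-0.0806, 0.0207, 0.7974)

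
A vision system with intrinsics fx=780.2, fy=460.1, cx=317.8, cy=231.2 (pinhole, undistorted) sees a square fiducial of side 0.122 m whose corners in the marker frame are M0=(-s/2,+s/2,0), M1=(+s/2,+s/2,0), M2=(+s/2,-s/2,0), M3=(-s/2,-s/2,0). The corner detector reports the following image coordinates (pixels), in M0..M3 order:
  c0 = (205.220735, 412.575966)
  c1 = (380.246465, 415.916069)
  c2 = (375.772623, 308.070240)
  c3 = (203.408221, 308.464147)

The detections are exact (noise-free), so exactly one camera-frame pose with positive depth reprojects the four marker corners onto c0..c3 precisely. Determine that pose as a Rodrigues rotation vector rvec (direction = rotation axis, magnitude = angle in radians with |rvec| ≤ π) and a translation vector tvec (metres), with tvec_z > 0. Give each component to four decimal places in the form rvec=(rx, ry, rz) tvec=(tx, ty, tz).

Intrinsics K: fx=780.2, fy=460.1, cx=317.8, cy=231.2
Marker side s = 0.122 m; corners in marker frame (Z=0):
  M0 = (-0.0610, +0.0610, 0)
  M1 = (+0.0610, +0.0610, 0)
  M2 = (+0.0610, -0.0610, 0)
  M3 = (-0.0610, -0.0610, 0)
Detected image corners:
  c0 = (205.220735, 412.575966) px
  c1 = (380.246465, 415.916069) px
  c2 = (375.772623, 308.070240) px
  c3 = (203.408221, 308.464147) px
Planar DLT: solve 8×8 A·h = b for H (H[2,2]=1):
  H  [+1340.04973 -9.48116 +289.62936]
  H  [-91.76402 +824.91807 +360.85455]
  H  [-0.28713 -0.12039 +1.00000]
B = K⁻¹H; ‖b₁‖=1.857680, ‖b₂‖=1.857680; λ = 2/(‖b₁‖+‖b₂‖) = 0.538306, sign → tz>0 ⇒ λ=+0.538306
r₁ = λ·B[:,0] = (+0.98754,-0.02969,-0.15456); r₂ = λ·B[:,1] = (+0.01986,+0.99770,-0.06481)
r₃ = r₁×r₂ = (+0.15613,+0.06093,+0.98586); SVD([r₁ r₂ r₃]) → R = UVᵀ:
  R  [+0.98754 +0.01986 +0.15613]
  R  [-0.02969 +0.99770 +0.06093]
  R  [-0.15456 -0.06481 +0.98586]
t = (-0.01944, +0.15169, +0.53831) m
tr R = 2.971092; θ = arccos((tr R − 1)/2) = 0.170228 rad = 9.753°
axis k = ((R−Rᵀ)₃₂, (R−Rᵀ)₁₃, (R−Rᵀ)₂₁) / (2 sinθ) = (-0.371116, +0.916997, -0.146249)
rvec = θ·k = (-0.063175, +0.156099, -0.024896)

rvec=(-0.0632, 0.1561, -0.0249) tvec=(-0.0194, 0.1517, 0.5383)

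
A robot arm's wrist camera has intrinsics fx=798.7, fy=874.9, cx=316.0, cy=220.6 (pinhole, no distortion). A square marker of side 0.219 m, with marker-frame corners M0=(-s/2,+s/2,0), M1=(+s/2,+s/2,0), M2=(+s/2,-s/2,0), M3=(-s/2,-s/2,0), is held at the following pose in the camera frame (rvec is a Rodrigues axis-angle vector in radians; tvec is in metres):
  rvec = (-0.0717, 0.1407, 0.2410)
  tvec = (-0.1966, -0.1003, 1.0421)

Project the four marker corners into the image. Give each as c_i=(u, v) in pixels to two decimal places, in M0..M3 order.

c0=(66.72, 204.21) c1=(223.68, 247.39) c2=(265.87, 67.23) c3=(109.38, 29.99)

Intrinsics K: fx=798.7, fy=874.9, cx=316.0, cy=220.6
Marker side s = 0.219 m; corners in marker frame (Z=0):
  M0 = (-0.1095, +0.1095, 0)
  M1 = (+0.1095, +0.1095, 0)
  M2 = (+0.1095, -0.1095, 0)
  M3 = (-0.1095, -0.1095, 0)
rvec = (-0.0717, 0.1407, 0.2410), |rvec| = θ = 0.28813 rad = 16.509°
Rodrigues: sinθ=0.28416, 1−cosθ=0.04122; R = I + sinθ·[k]× + (1−cosθ)·[k]×²:
    [+0.96133 -0.24269 +0.13018]
    [+0.23267 +0.96861 +0.08755]
    [-0.14734 -0.05387 +0.98762]
t = (-0.1966, -0.1003, 1.0421) m
M0: Pc = R·M0+t = (-0.32844, -0.01971, +1.05233); u = 798.7·(-0.32844)/1.05233 + 316.0 = 66.7209, v = 874.9·(-0.01971)/1.05233 + 220.6 = 204.2093
M1: Pc = R·M1+t = (-0.11791, +0.03124, +1.02007); u = 798.7·(-0.11791)/1.02007 + 316.0 = 223.6789, v = 874.9·(+0.03124)/1.02007 + 220.6 = 247.3941
M2: Pc = R·M2+t = (-0.06476, -0.18089, +1.03187); u = 798.7·(-0.06476)/1.03187 + 316.0 = 265.8735, v = 874.9·(-0.18089)/1.03187 + 220.6 = 67.2308
M3: Pc = R·M3+t = (-0.27529, -0.23184, +1.06413); u = 798.7·(-0.27529)/1.06413 + 316.0 = 109.3763, v = 874.9·(-0.23184)/1.06413 + 220.6 = 29.9879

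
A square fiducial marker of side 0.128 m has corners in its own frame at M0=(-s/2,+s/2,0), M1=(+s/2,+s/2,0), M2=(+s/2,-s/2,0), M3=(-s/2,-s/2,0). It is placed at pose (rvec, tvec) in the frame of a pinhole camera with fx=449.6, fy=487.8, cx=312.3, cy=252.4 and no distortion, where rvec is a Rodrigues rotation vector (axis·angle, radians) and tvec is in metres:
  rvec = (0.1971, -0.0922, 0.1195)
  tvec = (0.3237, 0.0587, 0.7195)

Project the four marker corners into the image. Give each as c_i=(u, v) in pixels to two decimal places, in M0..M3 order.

Intrinsics K: fx=449.6, fy=487.8, cx=312.3, cy=252.4
Marker side s = 0.128 m; corners in marker frame (Z=0):
  M0 = (-0.0640, +0.0640, 0)
  M1 = (+0.0640, +0.0640, 0)
  M2 = (+0.0640, -0.0640, 0)
  M3 = (-0.0640, -0.0640, 0)
rvec = (0.1971, -0.0922, 0.1195), |rvec| = θ = 0.24825 rad = 14.224°
Rodrigues: sinθ=0.24571, 1−cosθ=0.03066; R = I + sinθ·[k]× + (1−cosθ)·[k]×²:
    [+0.98867 -0.12732 -0.07954]
    [+0.10924 +0.97357 -0.20056]
    [+0.10297 +0.18960 +0.97645]
t = (0.3237, 0.0587, 0.7195) m
M0: Pc = R·M0+t = (+0.25228, +0.11402, +0.72504); u = 449.6·(+0.25228)/0.72504 + 312.3 = 468.7370, v = 487.8·(+0.11402)/0.72504 + 252.4 = 329.1094
M1: Pc = R·M1+t = (+0.37883, +0.12800, +0.73822); u = 449.6·(+0.37883)/0.73822 + 312.3 = 543.0162, v = 487.8·(+0.12800)/0.73822 + 252.4 = 336.9790
M2: Pc = R·M2+t = (+0.39512, +0.00338, +0.71396); u = 449.6·(+0.39512)/0.71396 + 312.3 = 561.1211, v = 487.8·(+0.00338)/0.71396 + 252.4 = 254.7111
M3: Pc = R·M3+t = (+0.26857, -0.01060, +0.70078); u = 449.6·(+0.26857)/0.70078 + 312.3 = 484.6101, v = 487.8·(-0.01060)/0.70078 + 252.4 = 245.0217

c0=(468.74, 329.11) c1=(543.02, 336.98) c2=(561.12, 254.71) c3=(484.61, 245.02)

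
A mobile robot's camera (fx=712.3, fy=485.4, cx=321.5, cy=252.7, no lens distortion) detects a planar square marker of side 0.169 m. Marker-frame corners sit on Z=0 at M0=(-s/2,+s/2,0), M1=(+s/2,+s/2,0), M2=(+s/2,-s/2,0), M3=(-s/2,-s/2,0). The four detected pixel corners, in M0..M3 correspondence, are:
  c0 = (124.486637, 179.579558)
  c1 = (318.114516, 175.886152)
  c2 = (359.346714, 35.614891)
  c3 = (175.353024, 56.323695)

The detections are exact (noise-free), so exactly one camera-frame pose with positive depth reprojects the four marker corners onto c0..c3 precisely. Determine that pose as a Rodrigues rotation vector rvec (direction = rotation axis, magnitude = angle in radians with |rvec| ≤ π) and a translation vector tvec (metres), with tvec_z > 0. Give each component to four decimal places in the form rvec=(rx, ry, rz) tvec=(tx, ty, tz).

rvec=(-0.3122, 0.4439, 0.1180) tvec=(-0.0629, -0.1600, 0.5422)

Intrinsics K: fx=712.3, fy=485.4, cx=321.5, cy=252.7
Marker side s = 0.169 m; corners in marker frame (Z=0):
  M0 = (-0.0845, +0.0845, 0)
  M1 = (+0.0845, +0.0845, 0)
  M2 = (+0.0845, -0.0845, 0)
  M3 = (-0.0845, -0.0845, 0)
Detected image corners:
  c0 = (124.486637, 179.579558) px
  c1 = (318.114516, 175.886152) px
  c2 = (359.346714, 35.614891) px
  c3 = (175.353024, 56.323695) px
Planar DLT: solve 8×8 A·h = b for H (H[2,2]=1):
  H  [+918.02483 -396.49055 +238.83260]
  H  [-164.96251 +720.34132 +109.48771]
  H  [-0.81038 -0.49957 +1.00000]
B = K⁻¹H; ‖b₁‖=1.844205, ‖b₂‖=1.844205; λ = 2/(‖b₁‖+‖b₂‖) = 0.542239, sign → tz>0 ⇒ λ=+0.542239
r₁ = λ·B[:,0] = (+0.89718,+0.04448,-0.43942); r₂ = λ·B[:,1] = (-0.17956,+0.94572,-0.27089)
r₃ = r₁×r₂ = (+0.40351,+0.32194,+0.85646); SVD([r₁ r₂ r₃]) → R = UVᵀ:
  R  [+0.89718 -0.17956 +0.40351]
  R  [+0.04448 +0.94572 +0.32194]
  R  [-0.43942 -0.27089 +0.85646]
t = (-0.06293, -0.15998, +0.54224) m
tr R = 2.699361; θ = arccos((tr R − 1)/2) = 0.555417 rad = 31.823°
axis k = ((R−Rᵀ)₃₂, (R−Rᵀ)₁₃, (R−Rᵀ)₂₁) / (2 sinθ) = (-0.562134, +0.799295, +0.212447)
rvec = θ·k = (-0.312219, +0.443942, +0.117997)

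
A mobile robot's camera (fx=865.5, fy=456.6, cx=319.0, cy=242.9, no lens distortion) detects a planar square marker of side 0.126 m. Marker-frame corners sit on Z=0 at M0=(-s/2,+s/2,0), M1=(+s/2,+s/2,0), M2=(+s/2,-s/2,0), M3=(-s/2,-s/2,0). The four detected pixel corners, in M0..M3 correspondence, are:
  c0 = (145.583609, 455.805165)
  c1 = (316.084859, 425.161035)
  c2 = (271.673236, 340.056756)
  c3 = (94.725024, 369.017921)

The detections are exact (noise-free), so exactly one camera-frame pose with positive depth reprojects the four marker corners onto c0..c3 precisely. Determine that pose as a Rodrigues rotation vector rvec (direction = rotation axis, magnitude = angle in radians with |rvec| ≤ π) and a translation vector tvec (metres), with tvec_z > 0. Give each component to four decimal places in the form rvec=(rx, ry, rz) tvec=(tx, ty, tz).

rvec=(0.1214, -0.1622, -0.2625) tvec=(-0.0778, 0.2071, 0.6099)

Intrinsics K: fx=865.5, fy=456.6, cx=319.0, cy=242.9
Marker side s = 0.126 m; corners in marker frame (Z=0):
  M0 = (-0.0630, +0.0630, 0)
  M1 = (+0.0630, +0.0630, 0)
  M2 = (+0.0630, -0.0630, 0)
  M3 = (-0.0630, -0.0630, 0)
Detected image corners:
  c0 = (145.583609, 455.805165) px
  c1 = (316.084859, 425.161035) px
  c2 = (271.673236, 340.056756) px
  c3 = (94.725024, 369.017921) px
Planar DLT: solve 8×8 A·h = b for H (H[2,2]=1):
  H  [+1427.08296 +425.29938 +208.64884]
  H  [-143.13960 +773.45339 +397.91222]
  H  [+0.23518 +0.23004 +1.00000]
B = K⁻¹H; ‖b₁‖=1.639532, ‖b₂‖=1.639532; λ = 2/(‖b₁‖+‖b₂‖) = 0.609930, sign → tz>0 ⇒ λ=+0.609930
r₁ = λ·B[:,0] = (+0.95282,-0.26752,+0.14344); r₂ = λ·B[:,1] = (+0.24800,+0.95855,+0.14031)
r₃ = r₁×r₂ = (-0.17503,-0.09811,+0.97966); SVD([r₁ r₂ r₃]) → R = UVᵀ:
  R  [+0.95282 +0.24800 -0.17503]
  R  [-0.26752 +0.95855 -0.09811]
  R  [+0.14344 +0.14031 +0.97966]
t = (-0.07777, +0.20707, +0.60993) m
tr R = 2.891024; θ = arccos((tr R − 1)/2) = 0.331633 rad = 19.001°
axis k = ((R−Rᵀ)₃₂, (R−Rᵀ)₁₃, (R−Rᵀ)₂₁) / (2 sinθ) = (+0.366142, -0.489077, -0.791672)
rvec = θ·k = (+0.121425, -0.162194, -0.262544)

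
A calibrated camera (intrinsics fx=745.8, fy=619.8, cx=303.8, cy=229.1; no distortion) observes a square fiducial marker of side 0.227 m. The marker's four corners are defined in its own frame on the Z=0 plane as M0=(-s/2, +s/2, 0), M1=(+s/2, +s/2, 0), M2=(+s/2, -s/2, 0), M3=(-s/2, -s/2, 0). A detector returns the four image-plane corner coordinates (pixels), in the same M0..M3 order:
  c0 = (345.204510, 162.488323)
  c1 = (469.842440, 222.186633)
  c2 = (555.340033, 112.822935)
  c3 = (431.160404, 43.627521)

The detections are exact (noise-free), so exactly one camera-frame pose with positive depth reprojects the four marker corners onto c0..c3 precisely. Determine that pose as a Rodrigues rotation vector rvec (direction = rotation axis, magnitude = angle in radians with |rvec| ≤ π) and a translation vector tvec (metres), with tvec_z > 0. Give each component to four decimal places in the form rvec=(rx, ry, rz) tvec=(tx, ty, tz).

Intrinsics K: fx=745.8, fy=619.8, cx=303.8, cy=229.1
Marker side s = 0.227 m; corners in marker frame (Z=0):
  M0 = (-0.1135, +0.1135, 0)
  M1 = (+0.1135, +0.1135, 0)
  M2 = (+0.1135, -0.1135, 0)
  M3 = (-0.1135, -0.1135, 0)
Detected image corners:
  c0 = (345.204510, 162.488323) px
  c1 = (469.842440, 222.186633) px
  c2 = (555.340033, 112.822935) px
  c3 = (431.160404, 43.627521) px
Planar DLT: solve 8×8 A·h = b for H (H[2,2]=1):
  H  [+669.91521 -300.97262 +451.46885]
  H  [+320.09936 +525.07714 +137.37282]
  H  [+0.27052 +0.17018 +1.00000]
B = K⁻¹H; ‖b₁‖=0.931478, ‖b₂‖=0.931478; λ = 2/(‖b₁‖+‖b₂‖) = 1.073563, sign → tz>0 ⇒ λ=+1.073563
r₁ = λ·B[:,0] = (+0.84603,+0.44710,+0.29042); r₂ = λ·B[:,1] = (-0.50767,+0.84196,+0.18270)
r₃ = r₁×r₂ = (-0.16284,-0.30201,+0.93930); SVD([r₁ r₂ r₃]) → R = UVᵀ:
  R  [+0.84603 -0.50767 -0.16284]
  R  [+0.44710 +0.84196 -0.30201]
  R  [+0.29042 +0.18270 +0.93930]
t = (+0.21257, -0.15888, +1.07356) m
tr R = 2.627280; θ = arccos((tr R − 1)/2) = 0.620410 rad = 35.547°
axis k = ((R−Rᵀ)₃₂, (R−Rᵀ)₁₃, (R−Rᵀ)₂₁) / (2 sinθ) = (+0.416866, -0.389822, +0.821134)
rvec = θ·k = (+0.258628, -0.241850, +0.509440)

rvec=(0.2586, -0.2418, 0.5094) tvec=(0.2126, -0.1589, 1.0736)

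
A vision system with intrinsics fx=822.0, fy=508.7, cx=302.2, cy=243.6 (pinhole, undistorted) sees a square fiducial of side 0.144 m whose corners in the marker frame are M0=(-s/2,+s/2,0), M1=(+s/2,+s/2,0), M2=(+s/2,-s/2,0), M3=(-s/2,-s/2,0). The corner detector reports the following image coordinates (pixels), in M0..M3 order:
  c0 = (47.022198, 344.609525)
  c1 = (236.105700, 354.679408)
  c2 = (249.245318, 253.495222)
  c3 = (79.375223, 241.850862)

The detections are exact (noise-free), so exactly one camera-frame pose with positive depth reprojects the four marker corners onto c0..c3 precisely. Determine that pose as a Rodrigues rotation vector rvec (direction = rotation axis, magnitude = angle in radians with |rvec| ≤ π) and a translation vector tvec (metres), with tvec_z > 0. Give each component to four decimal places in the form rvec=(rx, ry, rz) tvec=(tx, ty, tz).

Intrinsics K: fx=822.0, fy=508.7, cx=302.2, cy=243.6
Marker side s = 0.144 m; corners in marker frame (Z=0):
  M0 = (-0.0720, +0.0720, 0)
  M1 = (+0.0720, +0.0720, 0)
  M2 = (+0.0720, -0.0720, 0)
  M3 = (-0.0720, -0.0720, 0)
Detected image corners:
  c0 = (47.022198, 344.609525) px
  c1 = (236.105700, 354.679408) px
  c2 = (249.245318, 253.495222) px
  c3 = (79.375223, 241.850862) px
Planar DLT: solve 8×8 A·h = b for H (H[2,2]=1):
  H  [+1271.03234 -267.20915 +154.71497]
  H  [+130.60251 +492.99464 +296.08712]
  H  [+0.18390 -0.72011 +1.00000]
B = K⁻¹H; ‖b₁‖=1.499568, ‖b₂‖=1.499568; λ = 2/(‖b₁‖+‖b₂‖) = 0.666859, sign → tz>0 ⇒ λ=+0.666859
r₁ = λ·B[:,0] = (+0.98606,+0.11248,+0.12263); r₂ = λ·B[:,1] = (-0.04023,+0.87623,-0.48021)
r₃ = r₁×r₂ = (-0.16147,+0.46858,+0.86854); SVD([r₁ r₂ r₃]) → R = UVᵀ:
  R  [+0.98606 -0.04023 -0.16147]
  R  [+0.11248 +0.87623 +0.46858]
  R  [+0.12263 -0.48021 +0.86854]
t = (-0.11965, +0.06881, +0.66686) m
tr R = 2.730823; θ = arccos((tr R − 1)/2) = 0.524825 rad = 30.070°
axis k = ((R−Rᵀ)₃₂, (R−Rᵀ)₁₃, (R−Rᵀ)₂₁) / (2 sinθ) = (-0.946786, -0.283501, +0.152391)
rvec = θ·k = (-0.496897, -0.148789, +0.079978)

rvec=(-0.4969, -0.1488, 0.0800) tvec=(-0.1196, 0.0688, 0.6669)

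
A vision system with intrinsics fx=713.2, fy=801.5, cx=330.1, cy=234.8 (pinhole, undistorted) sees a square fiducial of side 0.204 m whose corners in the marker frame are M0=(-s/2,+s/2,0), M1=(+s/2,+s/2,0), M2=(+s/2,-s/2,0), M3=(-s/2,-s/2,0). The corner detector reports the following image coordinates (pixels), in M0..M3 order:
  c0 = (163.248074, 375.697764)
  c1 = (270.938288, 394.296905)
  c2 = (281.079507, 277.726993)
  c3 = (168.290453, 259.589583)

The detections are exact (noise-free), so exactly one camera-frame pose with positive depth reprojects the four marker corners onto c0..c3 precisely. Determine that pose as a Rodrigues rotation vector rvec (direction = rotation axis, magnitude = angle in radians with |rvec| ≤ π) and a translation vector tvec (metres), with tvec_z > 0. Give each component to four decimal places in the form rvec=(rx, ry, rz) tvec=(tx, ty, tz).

Intrinsics K: fx=713.2, fy=801.5, cx=330.1, cy=234.8
Marker side s = 0.204 m; corners in marker frame (Z=0):
  M0 = (-0.1020, +0.1020, 0)
  M1 = (+0.1020, +0.1020, 0)
  M2 = (+0.1020, -0.1020, 0)
  M3 = (-0.1020, -0.1020, 0)
Detected image corners:
  c0 = (163.248074, 375.697764) px
  c1 = (270.938288, 394.296905) px
  c2 = (281.079507, 277.726993) px
  c3 = (168.290453, 259.589583) px
Planar DLT: solve 8×8 A·h = b for H (H[2,2]=1):
  H  [+528.03284 +12.10507 +220.49546]
  H  [+72.20262 +643.15365 +328.09951]
  H  [-0.05466 +0.22296 +1.00000]
B = K⁻¹H; ‖b₁‖=0.774915, ‖b₂‖=0.774915; λ = 2/(‖b₁‖+‖b₂‖) = 1.290464, sign → tz>0 ⇒ λ=+1.290464
r₁ = λ·B[:,0] = (+0.98807,+0.13691,-0.07053); r₂ = λ·B[:,1] = (-0.11127,+0.95123,+0.28773)
r₃ = r₁×r₂ = (+0.10649,-0.27644,+0.95511); SVD([r₁ r₂ r₃]) → R = UVᵀ:
  R  [+0.98807 -0.11127 +0.10649]
  R  [+0.13691 +0.95123 -0.27644]
  R  [-0.07053 +0.28773 +0.95511]
t = (-0.19832, +0.15022, +1.29046) m
tr R = 2.894408; θ = arccos((tr R − 1)/2) = 0.326397 rad = 18.701°
axis k = ((R−Rᵀ)₃₂, (R−Rᵀ)₁₃, (R−Rᵀ)₂₁) / (2 sinθ) = (+0.879779, +0.276051, +0.387021)
rvec = θ·k = (+0.287157, +0.090102, +0.126322)

rvec=(0.2872, 0.0901, 0.1263) tvec=(-0.1983, 0.1502, 1.2905)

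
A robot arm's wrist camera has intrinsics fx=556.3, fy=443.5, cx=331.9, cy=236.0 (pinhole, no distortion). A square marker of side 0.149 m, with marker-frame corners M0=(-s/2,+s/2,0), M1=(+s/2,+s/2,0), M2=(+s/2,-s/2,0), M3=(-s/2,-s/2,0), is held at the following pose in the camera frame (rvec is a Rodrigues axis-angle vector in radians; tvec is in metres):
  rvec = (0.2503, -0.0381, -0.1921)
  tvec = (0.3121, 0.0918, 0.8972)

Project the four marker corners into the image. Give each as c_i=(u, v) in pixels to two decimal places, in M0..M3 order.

Intrinsics K: fx=556.3, fy=443.5, cx=331.9, cy=236.0
Marker side s = 0.149 m; corners in marker frame (Z=0):
  M0 = (-0.0745, +0.0745, 0)
  M1 = (+0.0745, +0.0745, 0)
  M2 = (+0.0745, -0.0745, 0)
  M3 = (-0.0745, -0.0745, 0)
rvec = (0.2503, -0.0381, -0.1921), |rvec| = θ = 0.31781 rad = 18.209°
Rodrigues: sinθ=0.31249, 1−cosθ=0.05008; R = I + sinθ·[k]× + (1−cosθ)·[k]×²:
    [+0.98098 +0.18415 -0.06130]
    [-0.19361 +0.95064 -0.24248]
    [+0.01362 +0.24974 +0.96822]
t = (0.3121, 0.0918, 0.8972) m
M0: Pc = R·M0+t = (+0.25274, +0.17705, +0.91479); u = 556.3·(+0.25274)/0.91479 + 331.9 = 485.5933, v = 443.5·(+0.17705)/0.91479 + 236.0 = 321.8341
M1: Pc = R·M1+t = (+0.39890, +0.14820, +0.91682); u = 556.3·(+0.39890)/0.91682 + 331.9 = 573.9427, v = 443.5·(+0.14820)/0.91682 + 236.0 = 307.6893
M2: Pc = R·M2+t = (+0.37146, +0.00655, +0.87961); u = 556.3·(+0.37146)/0.87961 + 331.9 = 566.8285, v = 443.5·(+0.00655)/0.87961 + 236.0 = 239.3041
M3: Pc = R·M3+t = (+0.22530, +0.03540, +0.87758); u = 556.3·(+0.22530)/0.87758 + 331.9 = 474.7165, v = 443.5·(+0.03540)/0.87758 + 236.0 = 253.8906

c0=(485.59, 321.83) c1=(573.94, 307.69) c2=(566.83, 239.30) c3=(474.72, 253.89)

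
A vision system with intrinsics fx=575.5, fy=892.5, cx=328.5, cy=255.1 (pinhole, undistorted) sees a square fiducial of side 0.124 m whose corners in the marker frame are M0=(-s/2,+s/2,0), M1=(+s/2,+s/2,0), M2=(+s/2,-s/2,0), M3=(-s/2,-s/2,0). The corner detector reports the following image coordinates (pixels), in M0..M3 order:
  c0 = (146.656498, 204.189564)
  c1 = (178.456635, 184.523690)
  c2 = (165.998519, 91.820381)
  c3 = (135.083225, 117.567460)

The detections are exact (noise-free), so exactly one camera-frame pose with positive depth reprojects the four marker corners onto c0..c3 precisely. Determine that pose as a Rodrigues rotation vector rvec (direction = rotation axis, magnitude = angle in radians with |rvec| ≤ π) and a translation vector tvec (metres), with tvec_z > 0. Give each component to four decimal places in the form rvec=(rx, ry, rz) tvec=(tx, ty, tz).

rvec=(0.0576, 0.7261, -0.2080) tvec=(-0.3613, -0.1421, 1.2054)

Intrinsics K: fx=575.5, fy=892.5, cx=328.5, cy=255.1
Marker side s = 0.124 m; corners in marker frame (Z=0):
  M0 = (-0.0620, +0.0620, 0)
  M1 = (+0.0620, +0.0620, 0)
  M2 = (+0.0620, -0.0620, 0)
  M3 = (-0.0620, -0.0620, 0)
Detected image corners:
  c0 = (146.656498, 204.189564) px
  c1 = (178.456635, 184.523690) px
  c2 = (165.998519, 91.820381) px
  c3 = (135.083225, 117.567460) px
Planar DLT: solve 8×8 A·h = b for H (H[2,2]=1):
  H  [+166.60553 +94.21351 +156.00689]
  H  [-265.54662 +719.79824 +149.86765]
  H  [-0.55111 -0.01639 +1.00000]
B = K⁻¹H; ‖b₁‖=0.829598, ‖b₂‖=0.829598; λ = 2/(‖b₁‖+‖b₂‖) = 1.205404, sign → tz>0 ⇒ λ=+1.205404
r₁ = λ·B[:,0] = (+0.72815,-0.16877,-0.66431); r₂ = λ·B[:,1] = (+0.20861,+0.97780,-0.01975)
r₃ = r₁×r₂ = (+0.65290,-0.12420,+0.74720); SVD([r₁ r₂ r₃]) → R = UVᵀ:
  R  [+0.72815 +0.20861 +0.65290]
  R  [-0.16877 +0.97780 -0.12420]
  R  [-0.66431 -0.01975 +0.74720]
t = (-0.36129, -0.14213, +1.20540) m
tr R = 2.453150; θ = arccos((tr R − 1)/2) = 0.757473 rad = 43.400°
axis k = ((R−Rᵀ)₃₂, (R−Rᵀ)₁₃, (R−Rᵀ)₂₁) / (2 sinθ) = (+0.076006, +0.958544, -0.274620)
rvec = θ·k = (+0.057572, +0.726071, -0.208017)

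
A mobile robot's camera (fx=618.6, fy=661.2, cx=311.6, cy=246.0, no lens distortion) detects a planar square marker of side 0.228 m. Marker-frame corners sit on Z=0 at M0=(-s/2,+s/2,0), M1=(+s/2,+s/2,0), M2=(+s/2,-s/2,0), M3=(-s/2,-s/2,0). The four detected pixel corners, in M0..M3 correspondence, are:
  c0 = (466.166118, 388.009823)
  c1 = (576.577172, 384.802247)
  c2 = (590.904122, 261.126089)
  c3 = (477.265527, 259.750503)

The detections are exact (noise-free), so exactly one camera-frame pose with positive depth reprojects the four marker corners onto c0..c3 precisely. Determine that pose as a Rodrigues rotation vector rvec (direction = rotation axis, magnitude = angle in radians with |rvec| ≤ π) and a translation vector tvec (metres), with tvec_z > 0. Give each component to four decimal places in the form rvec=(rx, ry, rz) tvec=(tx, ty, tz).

Intrinsics K: fx=618.6, fy=661.2, cx=311.6, cy=246.0
Marker side s = 0.228 m; corners in marker frame (Z=0):
  M0 = (-0.1140, +0.1140, 0)
  M1 = (+0.1140, +0.1140, 0)
  M2 = (+0.1140, -0.1140, 0)
  M3 = (-0.1140, -0.1140, 0)
Detected image corners:
  c0 = (466.166118, 388.009823) px
  c1 = (576.577172, 384.802247) px
  c2 = (590.904122, 261.126089) px
  c3 = (477.265527, 259.750503) px
Planar DLT: solve 8×8 A·h = b for H (H[2,2]=1):
  H  [+575.98858 +20.41654 +528.64914]
  H  [+47.76769 +599.07055 +324.45198]
  H  [+0.16063 +0.14459 +1.00000]
B = K⁻¹H; ‖b₁‖=0.865336, ‖b₂‖=0.865336; λ = 2/(‖b₁‖+‖b₂‖) = 1.155621, sign → tz>0 ⇒ λ=+1.155621
r₁ = λ·B[:,0] = (+0.98251,+0.01442,+0.18563); r₂ = λ·B[:,1] = (-0.04603,+0.98487,+0.16709)
r₃ = r₁×r₂ = (-0.18041,-0.17272,+0.96831); SVD([r₁ r₂ r₃]) → R = UVᵀ:
  R  [+0.98251 -0.04603 -0.18041]
  R  [+0.01442 +0.98487 -0.17272]
  R  [+0.18563 +0.16709 +0.96831]
t = (+0.40547, +0.13712, +1.15562) m
tr R = 2.935690; θ = arccos((tr R − 1)/2) = 0.254279 rad = 14.569°
axis k = ((R−Rᵀ)₃₂, (R−Rᵀ)₁₃, (R−Rᵀ)₂₁) / (2 sinθ) = (+0.675440, -0.727559, +0.120160)
rvec = θ·k = (+0.171750, -0.185003, +0.030554)

rvec=(0.1718, -0.1850, 0.0306) tvec=(0.4055, 0.1371, 1.1556)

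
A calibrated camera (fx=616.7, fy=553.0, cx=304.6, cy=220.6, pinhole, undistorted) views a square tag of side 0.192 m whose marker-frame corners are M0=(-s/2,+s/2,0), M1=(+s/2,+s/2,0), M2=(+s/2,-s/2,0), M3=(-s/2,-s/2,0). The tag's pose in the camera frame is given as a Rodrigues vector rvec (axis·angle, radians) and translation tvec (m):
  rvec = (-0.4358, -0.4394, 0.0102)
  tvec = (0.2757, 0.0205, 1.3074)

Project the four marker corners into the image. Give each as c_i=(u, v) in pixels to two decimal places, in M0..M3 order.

Intrinsics K: fx=616.7, fy=553.0, cx=304.6, cy=220.6
Marker side s = 0.192 m; corners in marker frame (Z=0):
  M0 = (-0.0960, +0.0960, 0)
  M1 = (+0.0960, +0.0960, 0)
  M2 = (+0.0960, -0.0960, 0)
  M3 = (-0.0960, -0.0960, 0)
rvec = (-0.4358, -0.4394, 0.0102), |rvec| = θ = 0.61895 rad = 35.463°
Rodrigues: sinθ=0.58018, 1−cosθ=0.18551; R = I + sinθ·[k]× + (1−cosθ)·[k]×²:
    [+0.90646 +0.08317 -0.41403]
    [+0.10229 +0.90798 +0.40633]
    [+0.40972 -0.41067 +0.81454]
t = (0.2757, 0.0205, 1.3074) m
M0: Pc = R·M0+t = (+0.19666, +0.09785, +1.22864); u = 616.7·(+0.19666)/1.22864 + 304.6 = 403.3129, v = 553.0·(+0.09785)/1.22864 + 220.6 = 264.6398
M1: Pc = R·M1+t = (+0.37070, +0.11749, +1.30731); u = 616.7·(+0.37070)/1.30731 + 304.6 = 479.4730, v = 553.0·(+0.11749)/1.30731 + 220.6 = 270.2973
M2: Pc = R·M2+t = (+0.35474, -0.05685, +1.38616); u = 616.7·(+0.35474)/1.38616 + 304.6 = 462.4215, v = 553.0·(-0.05685)/1.38616 + 220.6 = 197.9214
M3: Pc = R·M3+t = (+0.18070, -0.07649, +1.30749); u = 616.7·(+0.18070)/1.30749 + 304.6 = 389.8284, v = 553.0·(-0.07649)/1.30749 + 220.6 = 188.2505

c0=(403.31, 264.64) c1=(479.47, 270.30) c2=(462.42, 197.92) c3=(389.83, 188.25)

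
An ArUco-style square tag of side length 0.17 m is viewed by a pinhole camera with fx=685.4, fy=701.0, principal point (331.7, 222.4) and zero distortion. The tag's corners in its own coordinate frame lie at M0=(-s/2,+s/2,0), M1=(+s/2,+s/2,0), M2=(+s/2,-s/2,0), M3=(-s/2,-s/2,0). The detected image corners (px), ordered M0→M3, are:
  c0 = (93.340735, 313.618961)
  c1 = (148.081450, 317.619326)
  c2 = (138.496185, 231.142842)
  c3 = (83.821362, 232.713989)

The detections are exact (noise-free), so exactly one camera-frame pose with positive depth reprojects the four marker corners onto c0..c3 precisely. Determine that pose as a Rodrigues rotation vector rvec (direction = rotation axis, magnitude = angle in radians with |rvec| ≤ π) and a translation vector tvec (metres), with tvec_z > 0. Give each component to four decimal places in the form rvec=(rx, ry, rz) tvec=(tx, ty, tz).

Intrinsics K: fx=685.4, fy=701.0, cx=331.7, cy=222.4
Marker side s = 0.17 m; corners in marker frame (Z=0):
  M0 = (-0.0850, +0.0850, 0)
  M1 = (+0.0850, +0.0850, 0)
  M2 = (+0.0850, -0.0850, 0)
  M3 = (-0.0850, -0.0850, 0)
Detected image corners:
  c0 = (93.340735, 313.618961) px
  c1 = (148.081450, 317.619326) px
  c2 = (138.496185, 231.142842) px
  c3 = (83.821362, 232.713989) px
Planar DLT: solve 8×8 A·h = b for H (H[2,2]=1):
  H  [+276.30748 +63.30753 +115.04730]
  H  [-100.22463 +508.57435 +273.97208]
  H  [-0.39250 +0.06145 +1.00000]
B = K⁻¹H; ‖b₁‖=0.711435, ‖b₂‖=0.711435; λ = 2/(‖b₁‖+‖b₂‖) = 1.405611, sign → tz>0 ⇒ λ=+1.405611
r₁ = λ·B[:,0] = (+0.83364,-0.02593,-0.55170); r₂ = λ·B[:,1] = (+0.08803,+0.99237,+0.08637)
r₃ = r₁×r₂ = (+0.54524,-0.12057,+0.82956); SVD([r₁ r₂ r₃]) → R = UVᵀ:
  R  [+0.83364 +0.08803 +0.54524]
  R  [-0.02593 +0.99237 -0.12057]
  R  [-0.55170 +0.08637 +0.82956]
t = (-0.44431, +0.10341, +1.40561) m
tr R = 2.655569; θ = arccos((tr R − 1)/2) = 0.595649 rad = 34.128°
axis k = ((R−Rᵀ)₃₂, (R−Rᵀ)₁₃, (R−Rᵀ)₂₁) / (2 sinθ) = (+0.184423, +0.977585, -0.101565)
rvec = θ·k = (+0.109851, +0.582297, -0.060497)

rvec=(0.1099, 0.5823, -0.0605) tvec=(-0.4443, 0.1034, 1.4056)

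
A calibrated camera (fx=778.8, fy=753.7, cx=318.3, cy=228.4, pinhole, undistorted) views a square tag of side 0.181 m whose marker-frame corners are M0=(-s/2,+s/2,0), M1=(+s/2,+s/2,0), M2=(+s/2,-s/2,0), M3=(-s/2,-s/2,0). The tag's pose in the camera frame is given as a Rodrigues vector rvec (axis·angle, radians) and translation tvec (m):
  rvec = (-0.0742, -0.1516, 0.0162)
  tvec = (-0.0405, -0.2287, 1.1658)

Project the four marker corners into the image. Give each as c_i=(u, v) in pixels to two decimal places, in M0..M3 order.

Intrinsics K: fx=778.8, fy=753.7, cx=318.3, cy=228.4
Marker side s = 0.181 m; corners in marker frame (Z=0):
  M0 = (-0.0905, +0.0905, 0)
  M1 = (+0.0905, +0.0905, 0)
  M2 = (+0.0905, -0.0905, 0)
  M3 = (-0.0905, -0.0905, 0)
rvec = (-0.0742, -0.1516, 0.0162), |rvec| = θ = 0.16956 rad = 9.715°
Rodrigues: sinθ=0.16875, 1−cosθ=0.01434; R = I + sinθ·[k]× + (1−cosθ)·[k]×²:
    [+0.98841 -0.01051 -0.15147]
    [+0.02173 +0.99712 +0.07262]
    [+0.15028 -0.07507 +0.98579]
t = (-0.0405, -0.2287, 1.1658) m
M0: Pc = R·M0+t = (-0.13090, -0.14043, +1.14541); u = 778.8·(-0.13090)/1.14541 + 318.3 = 229.2954, v = 753.7·(-0.14043)/1.14541 + 228.4 = 135.9961
M1: Pc = R·M1+t = (+0.04800, -0.13649, +1.17261); u = 778.8·(+0.04800)/1.17261 + 318.3 = 350.1794, v = 753.7·(-0.13649)/1.17261 + 228.4 = 140.6679
M2: Pc = R·M2+t = (+0.04990, -0.31697, +1.18619); u = 778.8·(+0.04990)/1.18619 + 318.3 = 351.0633, v = 753.7·(-0.31697)/1.18619 + 228.4 = 26.9975
M3: Pc = R·M3+t = (-0.12900, -0.32091, +1.15899); u = 778.8·(-0.12900)/1.15899 + 318.3 = 231.6173, v = 753.7·(-0.32091)/1.15899 + 228.4 = 19.7128

c0=(229.30, 136.00) c1=(350.18, 140.67) c2=(351.06, 27.00) c3=(231.62, 19.71)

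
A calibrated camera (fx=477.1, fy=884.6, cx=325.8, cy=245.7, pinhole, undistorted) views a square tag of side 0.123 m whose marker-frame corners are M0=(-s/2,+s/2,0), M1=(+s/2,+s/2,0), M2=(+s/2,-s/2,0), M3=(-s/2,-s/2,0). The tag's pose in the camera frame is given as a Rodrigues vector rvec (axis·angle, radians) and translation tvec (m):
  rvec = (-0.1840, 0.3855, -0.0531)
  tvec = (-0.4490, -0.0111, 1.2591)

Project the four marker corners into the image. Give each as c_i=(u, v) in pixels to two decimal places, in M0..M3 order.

Intrinsics K: fx=477.1, fy=884.6, cx=325.8, cy=245.7
Marker side s = 0.123 m; corners in marker frame (Z=0):
  M0 = (-0.0615, +0.0615, 0)
  M1 = (+0.0615, +0.0615, 0)
  M2 = (+0.0615, -0.0615, 0)
  M3 = (-0.0615, -0.0615, 0)
rvec = (-0.1840, 0.3855, -0.0531), |rvec| = θ = 0.43045 rad = 24.663°
Rodrigues: sinθ=0.41728, 1−cosθ=0.09122; R = I + sinθ·[k]× + (1−cosθ)·[k]×²:
    [+0.92545 +0.01655 +0.37852]
    [-0.08640 +0.98194 +0.16829]
    [-0.36889 -0.18845 +0.91017]
t = (-0.4490, -0.0111, 1.2591) m
M0: Pc = R·M0+t = (-0.50490, +0.05460, +1.27020); u = 477.1·(-0.50490)/1.27020 + 325.8 = 136.1552, v = 884.6·(+0.05460)/1.27020 + 245.7 = 283.7270
M1: Pc = R·M1+t = (-0.39107, +0.04398, +1.22482); u = 477.1·(-0.39107)/1.22482 + 325.8 = 173.4694, v = 884.6·(+0.04398)/1.22482 + 245.7 = 277.4607
M2: Pc = R·M2+t = (-0.39310, -0.07680, +1.24800); u = 477.1·(-0.39310)/1.24800 + 325.8 = 175.5203, v = 884.6·(-0.07680)/1.24800 + 245.7 = 191.2611
M3: Pc = R·M3+t = (-0.50693, -0.06618, +1.29338); u = 477.1·(-0.50693)/1.29338 + 325.8 = 138.8028, v = 884.6·(-0.06618)/1.29338 + 245.7 = 200.4391

c0=(136.16, 283.73) c1=(173.47, 277.46) c2=(175.52, 191.26) c3=(138.80, 200.44)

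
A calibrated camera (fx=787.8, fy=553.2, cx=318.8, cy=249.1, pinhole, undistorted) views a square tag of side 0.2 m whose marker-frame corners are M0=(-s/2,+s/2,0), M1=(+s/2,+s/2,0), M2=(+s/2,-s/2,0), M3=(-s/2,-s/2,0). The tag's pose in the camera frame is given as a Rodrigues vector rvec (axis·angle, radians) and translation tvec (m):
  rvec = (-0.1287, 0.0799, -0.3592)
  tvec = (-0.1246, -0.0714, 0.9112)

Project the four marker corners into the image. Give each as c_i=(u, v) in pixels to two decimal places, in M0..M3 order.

c0=(158.75, 283.99) c1=(321.65, 240.35) c2=(262.44, 128.95) c3=(105.13, 172.61)

Intrinsics K: fx=787.8, fy=553.2, cx=318.8, cy=249.1
Marker side s = 0.2 m; corners in marker frame (Z=0):
  M0 = (-0.1000, +0.1000, 0)
  M1 = (+0.1000, +0.1000, 0)
  M2 = (+0.1000, -0.1000, 0)
  M3 = (-0.1000, -0.1000, 0)
rvec = (-0.1287, 0.0799, -0.3592), |rvec| = θ = 0.38984 rad = 22.336°
Rodrigues: sinθ=0.38004, 1−cosθ=0.07503; R = I + sinθ·[k]× + (1−cosθ)·[k]×²:
    [+0.93315 +0.34509 +0.10071]
    [-0.35525 +0.92812 +0.11130]
    [-0.05507 -0.13963 +0.98867]
t = (-0.1246, -0.0714, 0.9112) m
M0: Pc = R·M0+t = (-0.18341, +0.05694, +0.90274); u = 787.8·(-0.18341)/0.90274 + 318.8 = 158.7470, v = 553.2·(+0.05694)/0.90274 + 249.1 = 283.9910
M1: Pc = R·M1+t = (+0.00322, -0.01411, +0.89173); u = 787.8·(+0.00322)/0.89173 + 318.8 = 321.6485, v = 553.2·(-0.01411)/0.89173 + 249.1 = 240.3451
M2: Pc = R·M2+t = (-0.06579, -0.19974, +0.91966); u = 787.8·(-0.06579)/0.91966 + 318.8 = 262.4388, v = 553.2·(-0.19974)/0.91966 + 249.1 = 128.9524
M3: Pc = R·M3+t = (-0.25242, -0.12869, +0.93067); u = 787.8·(-0.25242)/0.93067 + 318.8 = 105.1262, v = 553.2·(-0.12869)/0.93067 + 249.1 = 172.6068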